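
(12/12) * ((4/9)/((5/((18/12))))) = 2/15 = 0.13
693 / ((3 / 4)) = 924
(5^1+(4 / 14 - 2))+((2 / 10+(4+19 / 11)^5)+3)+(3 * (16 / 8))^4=7464.74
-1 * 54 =-54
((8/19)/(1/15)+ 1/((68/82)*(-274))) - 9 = -475895/177004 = -2.69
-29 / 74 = -0.39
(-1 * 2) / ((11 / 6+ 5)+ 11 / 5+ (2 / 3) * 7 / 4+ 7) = -5 / 43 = -0.12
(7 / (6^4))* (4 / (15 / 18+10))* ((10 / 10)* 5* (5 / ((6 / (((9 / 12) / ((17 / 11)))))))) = 385 / 95472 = 0.00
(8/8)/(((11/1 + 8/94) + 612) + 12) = 47/29849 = 0.00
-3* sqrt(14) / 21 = -sqrt(14) / 7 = -0.53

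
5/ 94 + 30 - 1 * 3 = 2543/ 94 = 27.05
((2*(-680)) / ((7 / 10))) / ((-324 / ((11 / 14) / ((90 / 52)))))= 97240 / 35721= 2.72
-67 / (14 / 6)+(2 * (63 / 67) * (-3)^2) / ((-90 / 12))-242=-640117 / 2345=-272.97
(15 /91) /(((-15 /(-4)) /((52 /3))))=16 /21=0.76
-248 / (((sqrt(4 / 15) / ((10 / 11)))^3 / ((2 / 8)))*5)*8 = -541.23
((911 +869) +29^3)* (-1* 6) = -157014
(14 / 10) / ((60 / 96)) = 56 / 25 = 2.24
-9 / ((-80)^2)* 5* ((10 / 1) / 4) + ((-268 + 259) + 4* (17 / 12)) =-5147 / 1536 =-3.35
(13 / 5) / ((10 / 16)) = 104 / 25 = 4.16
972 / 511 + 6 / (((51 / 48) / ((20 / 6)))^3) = 4229090924 / 22594887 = 187.17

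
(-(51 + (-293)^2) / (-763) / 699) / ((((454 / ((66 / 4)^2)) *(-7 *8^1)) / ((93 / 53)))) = -724974525 / 239552224688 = -0.00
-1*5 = -5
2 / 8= 1 / 4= 0.25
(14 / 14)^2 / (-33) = -1 / 33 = -0.03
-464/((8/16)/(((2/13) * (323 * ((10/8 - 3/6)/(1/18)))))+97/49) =-396561312/1692511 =-234.30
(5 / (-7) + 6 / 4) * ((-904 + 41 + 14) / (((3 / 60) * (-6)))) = 2223.57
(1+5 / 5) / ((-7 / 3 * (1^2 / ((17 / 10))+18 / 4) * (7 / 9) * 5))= -1836 / 42385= -0.04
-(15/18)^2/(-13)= 25/468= 0.05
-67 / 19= -3.53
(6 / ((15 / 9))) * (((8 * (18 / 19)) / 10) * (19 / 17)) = 1296 / 425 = 3.05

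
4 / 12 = 0.33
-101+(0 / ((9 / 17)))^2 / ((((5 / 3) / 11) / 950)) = -101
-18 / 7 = -2.57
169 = 169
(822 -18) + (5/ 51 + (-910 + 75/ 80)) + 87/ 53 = -4468511/ 43248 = -103.32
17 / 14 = 1.21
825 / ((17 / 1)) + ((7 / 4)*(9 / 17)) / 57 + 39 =113109 / 1292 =87.55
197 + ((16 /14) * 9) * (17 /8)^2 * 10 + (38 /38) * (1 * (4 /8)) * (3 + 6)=18647 /28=665.96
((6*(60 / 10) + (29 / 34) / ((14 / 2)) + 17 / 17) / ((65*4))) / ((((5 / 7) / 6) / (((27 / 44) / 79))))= 143127 / 15363920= 0.01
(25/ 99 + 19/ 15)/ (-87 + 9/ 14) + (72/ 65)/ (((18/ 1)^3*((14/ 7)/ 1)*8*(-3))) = -1516373/ 86177520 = -0.02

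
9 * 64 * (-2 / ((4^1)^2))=-72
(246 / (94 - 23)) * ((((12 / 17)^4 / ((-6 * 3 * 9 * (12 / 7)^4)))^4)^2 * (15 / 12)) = 226407673220003732492586336205 / 53168289676976274061218301725588941716297774426685124893184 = 0.00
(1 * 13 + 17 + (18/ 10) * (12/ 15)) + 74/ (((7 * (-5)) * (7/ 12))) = 34074/ 1225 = 27.82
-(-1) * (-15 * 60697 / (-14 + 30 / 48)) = 7283640 / 107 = 68071.40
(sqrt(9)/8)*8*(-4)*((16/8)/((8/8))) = -24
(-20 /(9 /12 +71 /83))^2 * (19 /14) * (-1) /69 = -418851200 /137214987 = -3.05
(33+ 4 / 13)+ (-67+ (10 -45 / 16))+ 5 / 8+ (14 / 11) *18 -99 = -233309 / 2288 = -101.97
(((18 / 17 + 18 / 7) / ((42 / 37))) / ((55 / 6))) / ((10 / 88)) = 63936 / 20825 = 3.07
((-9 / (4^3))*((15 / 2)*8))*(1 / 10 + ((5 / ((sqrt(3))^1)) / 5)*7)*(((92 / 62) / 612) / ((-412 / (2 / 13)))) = 69 / 90323584 + 805*sqrt(3) / 45161792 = 0.00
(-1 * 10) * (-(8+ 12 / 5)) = 104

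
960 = 960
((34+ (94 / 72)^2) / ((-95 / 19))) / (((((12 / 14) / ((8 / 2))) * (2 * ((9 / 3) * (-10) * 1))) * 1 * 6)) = 0.09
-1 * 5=-5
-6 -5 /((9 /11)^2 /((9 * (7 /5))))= -901 /9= -100.11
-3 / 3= -1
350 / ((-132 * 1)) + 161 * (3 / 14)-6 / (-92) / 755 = 36501329 / 1146090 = 31.85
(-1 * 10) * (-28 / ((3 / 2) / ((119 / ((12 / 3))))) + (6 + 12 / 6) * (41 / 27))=5431.85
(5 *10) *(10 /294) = 250 /147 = 1.70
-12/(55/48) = -576/55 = -10.47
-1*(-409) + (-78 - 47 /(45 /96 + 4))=45829 /143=320.48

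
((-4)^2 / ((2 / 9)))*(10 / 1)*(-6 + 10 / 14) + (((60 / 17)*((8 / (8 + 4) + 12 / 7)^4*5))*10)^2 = 39057877830455460880 / 1214534039481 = 32158734.59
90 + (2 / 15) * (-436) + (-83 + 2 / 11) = -8407 / 165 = -50.95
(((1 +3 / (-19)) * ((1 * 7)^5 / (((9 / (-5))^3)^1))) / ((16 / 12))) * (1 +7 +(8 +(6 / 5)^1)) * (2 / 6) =-144540200 / 13851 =-10435.36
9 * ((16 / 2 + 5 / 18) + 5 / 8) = 80.12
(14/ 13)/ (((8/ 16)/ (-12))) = -336/ 13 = -25.85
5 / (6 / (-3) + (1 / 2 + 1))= -10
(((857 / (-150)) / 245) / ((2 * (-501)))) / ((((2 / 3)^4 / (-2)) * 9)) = -857 / 32732000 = -0.00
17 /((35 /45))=153 /7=21.86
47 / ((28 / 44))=517 / 7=73.86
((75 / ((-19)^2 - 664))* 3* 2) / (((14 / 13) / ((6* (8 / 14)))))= -23400 / 4949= -4.73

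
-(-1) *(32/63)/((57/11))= 352/3591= 0.10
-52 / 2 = -26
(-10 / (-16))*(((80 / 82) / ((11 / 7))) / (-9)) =-175 / 4059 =-0.04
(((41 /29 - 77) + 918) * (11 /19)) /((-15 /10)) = -537460 /1653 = -325.14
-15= -15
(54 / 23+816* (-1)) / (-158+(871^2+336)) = -18714 / 17452837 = -0.00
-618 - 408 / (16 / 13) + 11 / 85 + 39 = -154763 / 170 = -910.37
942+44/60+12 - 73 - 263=9281/15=618.73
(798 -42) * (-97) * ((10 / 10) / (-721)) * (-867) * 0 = 0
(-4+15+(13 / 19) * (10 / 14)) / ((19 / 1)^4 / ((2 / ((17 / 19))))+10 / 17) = 51952 / 263642043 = 0.00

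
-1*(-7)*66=462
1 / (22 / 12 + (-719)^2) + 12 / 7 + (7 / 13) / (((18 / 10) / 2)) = 839252936 / 362907909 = 2.31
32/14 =16/7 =2.29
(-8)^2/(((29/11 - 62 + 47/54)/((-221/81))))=311168/104235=2.99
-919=-919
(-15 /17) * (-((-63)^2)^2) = 236294415 /17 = 13899671.47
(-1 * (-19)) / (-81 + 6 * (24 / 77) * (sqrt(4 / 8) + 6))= -291137 / 1068843-11704 * sqrt(2) / 3206529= -0.28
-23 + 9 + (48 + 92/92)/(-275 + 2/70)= -136451/9624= -14.18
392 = 392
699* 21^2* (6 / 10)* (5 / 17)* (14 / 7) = 1849554 / 17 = 108797.29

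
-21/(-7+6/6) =7/2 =3.50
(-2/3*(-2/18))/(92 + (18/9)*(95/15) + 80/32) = 4/5787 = 0.00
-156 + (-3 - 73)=-232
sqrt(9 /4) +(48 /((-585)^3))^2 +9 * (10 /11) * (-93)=-74403122081518541243 /97975021595343750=-759.41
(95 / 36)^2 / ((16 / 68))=153425 / 5184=29.60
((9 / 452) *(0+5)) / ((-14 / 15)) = -675 / 6328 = -0.11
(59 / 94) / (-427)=-59 / 40138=-0.00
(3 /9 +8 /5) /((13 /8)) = 232 /195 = 1.19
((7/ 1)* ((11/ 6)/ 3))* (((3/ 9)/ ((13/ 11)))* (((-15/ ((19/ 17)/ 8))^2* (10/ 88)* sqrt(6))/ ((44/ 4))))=2023000* sqrt(6)/ 14079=351.97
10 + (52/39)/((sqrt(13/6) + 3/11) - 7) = 306318/31283 - 484 *sqrt(78)/93849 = 9.75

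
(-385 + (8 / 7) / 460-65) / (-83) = 362248 / 66815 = 5.42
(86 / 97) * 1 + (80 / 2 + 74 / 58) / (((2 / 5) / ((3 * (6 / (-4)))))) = -5214929 / 11252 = -463.47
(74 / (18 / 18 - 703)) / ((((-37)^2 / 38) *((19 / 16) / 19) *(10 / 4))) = -1216 / 64935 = -0.02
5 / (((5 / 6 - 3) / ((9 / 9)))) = -2.31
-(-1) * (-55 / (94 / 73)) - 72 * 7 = -51391 / 94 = -546.71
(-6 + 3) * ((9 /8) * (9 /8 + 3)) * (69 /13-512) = 5869017 /832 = 7054.11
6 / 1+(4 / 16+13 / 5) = 177 / 20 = 8.85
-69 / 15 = -23 / 5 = -4.60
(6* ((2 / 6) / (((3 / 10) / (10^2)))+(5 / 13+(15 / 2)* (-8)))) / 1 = 12050 / 39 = 308.97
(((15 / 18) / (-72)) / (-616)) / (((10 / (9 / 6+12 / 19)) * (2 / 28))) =3 / 53504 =0.00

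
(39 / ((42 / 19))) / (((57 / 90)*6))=4.64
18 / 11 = 1.64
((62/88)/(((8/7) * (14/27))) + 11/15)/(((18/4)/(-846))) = -954053/2640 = -361.38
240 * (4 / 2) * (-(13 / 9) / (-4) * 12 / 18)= 1040 / 9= 115.56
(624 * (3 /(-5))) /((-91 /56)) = 1152 /5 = 230.40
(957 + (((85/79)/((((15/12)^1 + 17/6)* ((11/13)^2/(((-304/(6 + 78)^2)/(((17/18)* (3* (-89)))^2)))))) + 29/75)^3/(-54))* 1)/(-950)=-643560930493743481586039361551421481519807343267/638854302934324747332128330287351793051245312500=-1.01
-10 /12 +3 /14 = -13 /21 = -0.62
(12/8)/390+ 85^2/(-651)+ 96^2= 9204.91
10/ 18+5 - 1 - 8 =-31/ 9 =-3.44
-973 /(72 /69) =-22379 /24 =-932.46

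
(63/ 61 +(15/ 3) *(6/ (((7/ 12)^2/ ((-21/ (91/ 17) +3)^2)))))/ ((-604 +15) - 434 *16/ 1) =-4274287/ 422803017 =-0.01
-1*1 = -1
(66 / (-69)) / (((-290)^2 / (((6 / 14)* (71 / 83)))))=-2343 / 561914150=-0.00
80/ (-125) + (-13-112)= -3141/ 25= -125.64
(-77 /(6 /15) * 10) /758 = -1925 /758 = -2.54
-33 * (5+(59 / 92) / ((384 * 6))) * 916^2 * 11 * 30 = -33627208892695 / 736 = -45689142517.25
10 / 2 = 5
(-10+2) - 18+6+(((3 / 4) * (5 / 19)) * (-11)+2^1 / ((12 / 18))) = -1457 / 76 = -19.17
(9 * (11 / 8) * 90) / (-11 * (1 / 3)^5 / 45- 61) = -48715425 / 2668184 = -18.26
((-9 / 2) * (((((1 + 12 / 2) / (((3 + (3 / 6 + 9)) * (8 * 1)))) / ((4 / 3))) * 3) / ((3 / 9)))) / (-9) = 189 / 800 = 0.24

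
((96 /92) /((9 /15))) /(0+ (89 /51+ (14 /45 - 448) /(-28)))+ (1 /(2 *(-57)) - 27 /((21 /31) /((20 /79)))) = -393463345307 /39341927478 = -10.00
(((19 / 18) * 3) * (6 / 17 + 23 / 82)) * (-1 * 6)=-16777 / 1394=-12.04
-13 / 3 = -4.33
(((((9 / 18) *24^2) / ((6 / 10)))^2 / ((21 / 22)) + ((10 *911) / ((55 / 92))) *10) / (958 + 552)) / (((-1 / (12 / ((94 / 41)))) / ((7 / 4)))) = -186463572 / 78067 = -2388.51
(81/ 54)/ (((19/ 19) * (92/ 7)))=21/ 184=0.11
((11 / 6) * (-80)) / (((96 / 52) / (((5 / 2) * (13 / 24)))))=-46475 / 432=-107.58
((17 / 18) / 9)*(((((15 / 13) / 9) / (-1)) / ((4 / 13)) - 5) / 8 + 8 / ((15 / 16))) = 7123 / 8640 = 0.82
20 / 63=0.32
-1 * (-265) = 265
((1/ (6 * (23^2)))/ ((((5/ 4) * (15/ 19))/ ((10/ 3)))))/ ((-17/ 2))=-152/ 1214055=-0.00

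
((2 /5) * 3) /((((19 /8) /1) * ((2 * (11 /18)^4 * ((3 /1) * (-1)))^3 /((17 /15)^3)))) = -1.26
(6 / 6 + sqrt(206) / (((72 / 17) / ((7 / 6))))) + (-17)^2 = 119 * sqrt(206) / 432 + 290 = 293.95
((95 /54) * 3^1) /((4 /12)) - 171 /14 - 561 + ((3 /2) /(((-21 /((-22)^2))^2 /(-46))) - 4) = -5470411 /147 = -37213.68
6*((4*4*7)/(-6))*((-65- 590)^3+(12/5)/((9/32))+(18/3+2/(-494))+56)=116608450903168/3705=31473266100.72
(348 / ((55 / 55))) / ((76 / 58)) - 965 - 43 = -742.42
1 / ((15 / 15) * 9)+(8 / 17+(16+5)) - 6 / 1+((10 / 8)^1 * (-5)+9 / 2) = 8465 / 612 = 13.83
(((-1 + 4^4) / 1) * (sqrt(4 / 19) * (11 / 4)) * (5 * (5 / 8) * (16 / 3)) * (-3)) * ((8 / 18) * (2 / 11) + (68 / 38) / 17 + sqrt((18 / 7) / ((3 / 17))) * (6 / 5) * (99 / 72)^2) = -5091075 * sqrt(13566) / 4256 - 743750 * sqrt(19) / 1083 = -142319.99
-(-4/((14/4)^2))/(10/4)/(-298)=-16/36505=-0.00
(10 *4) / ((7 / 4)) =160 / 7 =22.86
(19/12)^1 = 19/12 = 1.58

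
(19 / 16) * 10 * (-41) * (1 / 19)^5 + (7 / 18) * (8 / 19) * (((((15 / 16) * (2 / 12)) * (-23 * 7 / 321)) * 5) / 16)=-202728245 / 48191663232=-0.00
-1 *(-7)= 7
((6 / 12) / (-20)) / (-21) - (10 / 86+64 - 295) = 8339563 / 36120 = 230.88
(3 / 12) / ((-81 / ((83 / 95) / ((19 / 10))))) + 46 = 2690089 / 58482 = 46.00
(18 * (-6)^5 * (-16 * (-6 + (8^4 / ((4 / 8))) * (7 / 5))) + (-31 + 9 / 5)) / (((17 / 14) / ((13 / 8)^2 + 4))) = 2246195264005 / 16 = 140387204000.31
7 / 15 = 0.47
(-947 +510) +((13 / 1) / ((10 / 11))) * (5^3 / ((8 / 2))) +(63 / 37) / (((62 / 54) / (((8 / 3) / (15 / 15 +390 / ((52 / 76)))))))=51776311 / 5239496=9.88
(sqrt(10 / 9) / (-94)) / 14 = -sqrt(10) / 3948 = -0.00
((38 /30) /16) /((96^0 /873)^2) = 4826817 /80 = 60335.21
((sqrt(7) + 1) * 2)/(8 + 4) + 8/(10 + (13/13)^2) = sqrt(7)/6 + 59/66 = 1.33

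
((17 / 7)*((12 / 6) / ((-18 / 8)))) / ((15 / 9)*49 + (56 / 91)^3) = -17576 / 666813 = -0.03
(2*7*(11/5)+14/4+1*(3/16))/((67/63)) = 173817/5360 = 32.43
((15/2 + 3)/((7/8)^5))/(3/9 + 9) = 36864/16807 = 2.19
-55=-55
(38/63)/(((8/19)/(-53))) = -19133/252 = -75.92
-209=-209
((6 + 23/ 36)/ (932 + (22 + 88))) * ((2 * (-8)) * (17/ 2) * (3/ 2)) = -4063/ 3126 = -1.30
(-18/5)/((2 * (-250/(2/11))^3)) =9/12998046875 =0.00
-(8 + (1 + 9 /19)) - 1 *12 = -408 /19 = -21.47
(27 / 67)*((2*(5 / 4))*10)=675 / 67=10.07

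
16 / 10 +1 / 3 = 29 / 15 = 1.93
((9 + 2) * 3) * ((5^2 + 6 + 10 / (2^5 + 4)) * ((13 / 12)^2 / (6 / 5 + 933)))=5233085 / 4035744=1.30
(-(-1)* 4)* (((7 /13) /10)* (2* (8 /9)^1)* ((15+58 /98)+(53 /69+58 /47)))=6.74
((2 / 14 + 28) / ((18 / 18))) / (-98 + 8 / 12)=-591 / 2044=-0.29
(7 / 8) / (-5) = -7 / 40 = -0.18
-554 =-554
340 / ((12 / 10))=850 / 3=283.33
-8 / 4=-2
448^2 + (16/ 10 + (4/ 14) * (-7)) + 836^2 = 4497998/ 5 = 899599.60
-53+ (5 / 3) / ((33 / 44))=-457 / 9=-50.78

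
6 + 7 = 13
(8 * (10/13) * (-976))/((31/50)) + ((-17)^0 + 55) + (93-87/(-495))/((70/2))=-22409074078/2327325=-9628.68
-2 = -2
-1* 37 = -37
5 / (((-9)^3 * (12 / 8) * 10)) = -1 / 2187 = -0.00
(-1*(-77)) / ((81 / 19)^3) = 528143 / 531441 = 0.99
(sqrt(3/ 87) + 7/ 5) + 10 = sqrt(29)/ 29 + 57/ 5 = 11.59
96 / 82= 48 / 41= 1.17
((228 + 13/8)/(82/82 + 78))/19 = 1837/12008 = 0.15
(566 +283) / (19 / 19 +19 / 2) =566 / 7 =80.86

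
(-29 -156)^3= -6331625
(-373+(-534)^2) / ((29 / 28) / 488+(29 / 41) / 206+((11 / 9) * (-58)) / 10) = -739478427901920 / 18392853193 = -40204.66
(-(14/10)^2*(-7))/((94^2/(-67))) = -22981/220900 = -0.10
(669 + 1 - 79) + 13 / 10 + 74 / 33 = 196199 / 330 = 594.54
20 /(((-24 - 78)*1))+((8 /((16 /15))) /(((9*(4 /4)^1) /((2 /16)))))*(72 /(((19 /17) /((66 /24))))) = 18.26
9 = 9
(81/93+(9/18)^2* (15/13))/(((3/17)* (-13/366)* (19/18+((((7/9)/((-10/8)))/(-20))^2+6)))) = -98118995625/3743124047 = -26.21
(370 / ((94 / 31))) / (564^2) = 5735 / 14950512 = 0.00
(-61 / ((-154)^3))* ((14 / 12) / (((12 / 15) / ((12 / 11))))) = 305 / 11478544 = 0.00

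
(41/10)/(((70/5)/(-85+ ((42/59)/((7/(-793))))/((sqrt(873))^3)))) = -697/28-32513 * sqrt(97)/349732530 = -24.89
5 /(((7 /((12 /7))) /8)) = 480 /49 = 9.80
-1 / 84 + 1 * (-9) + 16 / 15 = -7.95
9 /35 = 0.26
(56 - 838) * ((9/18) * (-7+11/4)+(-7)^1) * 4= 28543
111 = 111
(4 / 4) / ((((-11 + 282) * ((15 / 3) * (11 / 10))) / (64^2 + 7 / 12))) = 4469 / 1626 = 2.75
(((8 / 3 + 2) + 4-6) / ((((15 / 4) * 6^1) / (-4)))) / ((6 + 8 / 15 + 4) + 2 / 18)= -64 / 1437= -0.04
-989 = -989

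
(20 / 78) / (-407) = -10 / 15873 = -0.00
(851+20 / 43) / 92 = 9.26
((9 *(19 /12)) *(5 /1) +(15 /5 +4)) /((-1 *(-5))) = 313 /20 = 15.65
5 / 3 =1.67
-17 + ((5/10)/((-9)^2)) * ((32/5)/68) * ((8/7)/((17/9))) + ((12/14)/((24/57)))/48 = -98796937/5826240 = -16.96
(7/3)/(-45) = -7/135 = -0.05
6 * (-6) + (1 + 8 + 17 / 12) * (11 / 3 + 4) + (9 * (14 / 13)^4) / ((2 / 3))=63767995 / 1028196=62.02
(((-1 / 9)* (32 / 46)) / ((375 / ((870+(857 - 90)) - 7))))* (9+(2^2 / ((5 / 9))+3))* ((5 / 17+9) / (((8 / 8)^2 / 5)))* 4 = -105488384 / 87975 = -1199.07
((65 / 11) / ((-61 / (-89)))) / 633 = 5785 / 424743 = 0.01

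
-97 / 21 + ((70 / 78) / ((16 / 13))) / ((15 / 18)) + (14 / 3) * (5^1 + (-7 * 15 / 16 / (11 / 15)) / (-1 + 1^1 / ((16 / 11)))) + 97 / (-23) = 2111149 / 14168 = 149.01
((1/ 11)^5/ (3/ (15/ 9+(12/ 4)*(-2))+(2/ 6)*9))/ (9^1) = 0.00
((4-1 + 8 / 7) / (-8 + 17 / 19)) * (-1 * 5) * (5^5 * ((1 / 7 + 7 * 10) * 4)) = 3381762500 / 1323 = 2556131.90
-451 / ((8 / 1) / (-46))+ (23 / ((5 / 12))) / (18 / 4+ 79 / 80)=4571411 / 1756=2603.31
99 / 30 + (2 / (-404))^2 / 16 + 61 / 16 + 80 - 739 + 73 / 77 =-163615348363 / 251352640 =-650.94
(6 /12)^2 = 1 /4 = 0.25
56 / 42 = 4 / 3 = 1.33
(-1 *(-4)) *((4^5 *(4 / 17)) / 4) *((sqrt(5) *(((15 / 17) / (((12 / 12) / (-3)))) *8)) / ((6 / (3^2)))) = -2211840 *sqrt(5) / 289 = -17113.58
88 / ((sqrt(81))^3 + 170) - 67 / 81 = -53105 / 72819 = -0.73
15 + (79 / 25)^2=15616 / 625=24.99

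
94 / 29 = 3.24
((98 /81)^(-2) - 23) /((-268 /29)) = 6215599 /2573872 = 2.41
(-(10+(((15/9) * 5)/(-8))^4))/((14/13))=-48209005/4644864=-10.38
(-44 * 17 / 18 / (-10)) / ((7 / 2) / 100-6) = -7480 / 10737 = -0.70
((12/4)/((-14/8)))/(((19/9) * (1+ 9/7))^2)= -1701/23104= -0.07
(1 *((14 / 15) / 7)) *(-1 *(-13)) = 26 / 15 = 1.73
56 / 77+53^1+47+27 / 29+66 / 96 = 522373 / 5104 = 102.35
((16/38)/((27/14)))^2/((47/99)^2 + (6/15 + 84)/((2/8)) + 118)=7589120/72575262027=0.00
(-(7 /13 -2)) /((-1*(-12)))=19 /156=0.12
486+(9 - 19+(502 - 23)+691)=1646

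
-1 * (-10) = 10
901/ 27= 33.37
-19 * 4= -76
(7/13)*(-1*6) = -42/13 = -3.23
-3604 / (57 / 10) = -36040 / 57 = -632.28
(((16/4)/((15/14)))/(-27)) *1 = -56/405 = -0.14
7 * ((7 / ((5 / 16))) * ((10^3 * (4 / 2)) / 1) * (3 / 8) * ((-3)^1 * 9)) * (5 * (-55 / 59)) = 873180000 / 59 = 14799661.02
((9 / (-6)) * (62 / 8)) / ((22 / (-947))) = 88071 / 176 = 500.40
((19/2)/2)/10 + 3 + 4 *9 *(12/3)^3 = 92299/40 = 2307.48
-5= -5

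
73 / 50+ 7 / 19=1737 / 950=1.83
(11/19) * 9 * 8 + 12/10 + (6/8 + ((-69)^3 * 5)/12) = -12999336/95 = -136835.12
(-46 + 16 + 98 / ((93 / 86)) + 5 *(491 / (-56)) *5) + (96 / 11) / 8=-157.48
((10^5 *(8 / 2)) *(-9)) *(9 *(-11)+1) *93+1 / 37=1213984800001 / 37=32810400000.03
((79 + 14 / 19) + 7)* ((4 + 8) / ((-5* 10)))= -9888 / 475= -20.82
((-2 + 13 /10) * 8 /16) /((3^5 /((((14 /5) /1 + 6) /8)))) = -77 /48600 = -0.00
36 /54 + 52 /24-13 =-61 /6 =-10.17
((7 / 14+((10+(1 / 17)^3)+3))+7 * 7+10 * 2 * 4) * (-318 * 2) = -445265826 / 4913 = -90630.13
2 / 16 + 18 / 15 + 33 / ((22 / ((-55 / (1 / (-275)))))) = 907553 / 40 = 22688.82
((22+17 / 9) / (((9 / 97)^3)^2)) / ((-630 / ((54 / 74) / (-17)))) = 35817796211947 / 14039608338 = 2551.20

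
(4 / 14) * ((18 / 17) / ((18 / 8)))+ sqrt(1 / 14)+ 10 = sqrt(14) / 14+ 1206 / 119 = 10.40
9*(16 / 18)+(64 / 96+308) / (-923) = 21226 / 2769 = 7.67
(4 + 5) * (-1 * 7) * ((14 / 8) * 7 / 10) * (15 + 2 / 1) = -52479 / 40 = -1311.98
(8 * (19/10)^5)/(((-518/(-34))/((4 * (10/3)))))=84187366/485625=173.36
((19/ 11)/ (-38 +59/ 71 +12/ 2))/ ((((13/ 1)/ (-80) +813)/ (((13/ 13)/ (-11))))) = 0.00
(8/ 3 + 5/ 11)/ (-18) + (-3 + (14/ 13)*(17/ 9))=-8797/ 7722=-1.14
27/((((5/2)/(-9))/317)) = -154062/5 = -30812.40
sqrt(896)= 8 * sqrt(14)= 29.93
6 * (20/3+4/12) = 42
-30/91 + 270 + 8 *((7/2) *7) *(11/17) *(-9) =-1348584/1547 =-871.74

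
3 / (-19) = -3 / 19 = -0.16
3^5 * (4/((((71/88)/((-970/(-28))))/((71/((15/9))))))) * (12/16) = 9334116/7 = 1333445.14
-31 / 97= -0.32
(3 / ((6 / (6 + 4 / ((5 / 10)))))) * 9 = 63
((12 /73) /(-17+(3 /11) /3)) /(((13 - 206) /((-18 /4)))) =-99 /436759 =-0.00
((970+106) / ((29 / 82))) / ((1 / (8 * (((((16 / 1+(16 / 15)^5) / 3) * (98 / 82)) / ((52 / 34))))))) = 94639914059264 / 858853125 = 110193.36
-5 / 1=-5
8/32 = 1/4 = 0.25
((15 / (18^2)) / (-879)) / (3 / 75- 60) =125 / 142303068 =0.00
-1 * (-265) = 265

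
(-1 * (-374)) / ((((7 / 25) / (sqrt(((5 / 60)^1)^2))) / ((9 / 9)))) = 4675 / 42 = 111.31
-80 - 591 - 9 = -680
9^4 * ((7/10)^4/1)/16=98.46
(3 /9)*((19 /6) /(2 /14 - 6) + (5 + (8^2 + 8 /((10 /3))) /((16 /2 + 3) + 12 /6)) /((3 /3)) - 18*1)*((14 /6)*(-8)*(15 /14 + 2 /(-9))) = 28856402 /647595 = 44.56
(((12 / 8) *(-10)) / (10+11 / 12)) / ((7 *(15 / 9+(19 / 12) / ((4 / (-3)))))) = -8640 / 21091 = -0.41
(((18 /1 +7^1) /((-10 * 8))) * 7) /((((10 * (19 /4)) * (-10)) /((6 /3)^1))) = 7 /760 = 0.01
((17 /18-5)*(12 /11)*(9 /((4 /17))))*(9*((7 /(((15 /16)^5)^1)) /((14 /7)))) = -2277244928 /309375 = -7360.79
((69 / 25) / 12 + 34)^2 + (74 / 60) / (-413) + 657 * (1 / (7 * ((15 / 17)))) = 15835180031 / 12390000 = 1278.06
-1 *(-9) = 9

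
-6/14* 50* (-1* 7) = 150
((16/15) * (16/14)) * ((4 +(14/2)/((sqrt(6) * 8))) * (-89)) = -45568/105 - 712 * sqrt(6)/45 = -472.74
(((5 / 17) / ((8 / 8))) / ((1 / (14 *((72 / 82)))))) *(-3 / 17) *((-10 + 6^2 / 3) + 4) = -3.83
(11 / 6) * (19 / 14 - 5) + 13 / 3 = -197 / 84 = -2.35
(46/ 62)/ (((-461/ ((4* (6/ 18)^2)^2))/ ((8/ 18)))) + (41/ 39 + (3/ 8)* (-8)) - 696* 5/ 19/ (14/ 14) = -476331569516/ 2573280333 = -185.11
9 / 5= 1.80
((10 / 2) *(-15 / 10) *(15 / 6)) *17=-1275 / 4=-318.75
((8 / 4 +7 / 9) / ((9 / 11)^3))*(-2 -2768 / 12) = -23225950 / 19683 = -1180.00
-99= -99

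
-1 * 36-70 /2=-71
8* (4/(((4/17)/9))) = 1224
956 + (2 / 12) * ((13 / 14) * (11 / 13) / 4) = 321227 / 336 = 956.03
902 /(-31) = -902 /31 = -29.10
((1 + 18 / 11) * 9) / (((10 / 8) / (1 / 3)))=348 / 55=6.33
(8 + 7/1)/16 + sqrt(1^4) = 31/16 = 1.94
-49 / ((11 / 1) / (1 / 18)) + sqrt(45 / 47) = -49 / 198 + 3*sqrt(235) / 47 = 0.73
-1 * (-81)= 81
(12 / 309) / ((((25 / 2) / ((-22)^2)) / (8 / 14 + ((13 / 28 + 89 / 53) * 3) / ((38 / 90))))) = 431289496 / 18151175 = 23.76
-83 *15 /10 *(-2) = 249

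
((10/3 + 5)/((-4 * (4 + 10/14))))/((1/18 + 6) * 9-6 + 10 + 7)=-175/25938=-0.01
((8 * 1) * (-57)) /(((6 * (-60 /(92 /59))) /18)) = 10488 /295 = 35.55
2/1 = 2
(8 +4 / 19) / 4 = 39 / 19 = 2.05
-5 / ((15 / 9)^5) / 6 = -0.06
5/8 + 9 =77/8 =9.62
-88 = -88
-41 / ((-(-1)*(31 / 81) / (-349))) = 1159029 / 31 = 37388.03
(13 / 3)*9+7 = 46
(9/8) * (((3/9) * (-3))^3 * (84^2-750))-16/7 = -7096.54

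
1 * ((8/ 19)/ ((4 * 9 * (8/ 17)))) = 17/ 684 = 0.02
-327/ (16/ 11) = -3597/ 16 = -224.81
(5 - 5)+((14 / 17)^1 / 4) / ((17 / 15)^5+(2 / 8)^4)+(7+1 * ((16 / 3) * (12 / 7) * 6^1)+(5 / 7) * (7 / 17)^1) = 22678170628 / 364242767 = 62.26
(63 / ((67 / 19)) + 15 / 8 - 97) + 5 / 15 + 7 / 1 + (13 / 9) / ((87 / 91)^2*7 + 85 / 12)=-21486323327 / 307743864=-69.82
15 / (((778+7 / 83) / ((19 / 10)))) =83 / 2266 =0.04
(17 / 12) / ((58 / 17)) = 289 / 696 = 0.42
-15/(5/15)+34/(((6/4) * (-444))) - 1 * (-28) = -5678/333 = -17.05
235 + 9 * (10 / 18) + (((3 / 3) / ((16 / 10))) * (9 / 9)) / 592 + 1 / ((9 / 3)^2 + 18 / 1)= 30694151 / 127872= 240.04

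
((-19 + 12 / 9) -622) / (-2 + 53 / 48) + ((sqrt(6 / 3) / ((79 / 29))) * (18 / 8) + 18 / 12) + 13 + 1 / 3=261 * sqrt(2) / 316 + 188051 / 258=730.05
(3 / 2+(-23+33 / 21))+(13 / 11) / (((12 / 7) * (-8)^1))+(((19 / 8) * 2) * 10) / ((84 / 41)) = 23431 / 7392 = 3.17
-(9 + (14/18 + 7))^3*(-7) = 24100657/729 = 33059.89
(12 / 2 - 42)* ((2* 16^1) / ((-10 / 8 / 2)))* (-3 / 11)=-27648 / 55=-502.69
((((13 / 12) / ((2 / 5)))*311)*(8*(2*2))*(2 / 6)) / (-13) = -6220 / 9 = -691.11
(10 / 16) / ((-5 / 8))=-1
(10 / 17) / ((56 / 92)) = 115 / 119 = 0.97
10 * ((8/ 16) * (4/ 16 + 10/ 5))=45/ 4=11.25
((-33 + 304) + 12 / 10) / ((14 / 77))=14971 / 10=1497.10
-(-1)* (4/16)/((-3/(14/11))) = -7/66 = -0.11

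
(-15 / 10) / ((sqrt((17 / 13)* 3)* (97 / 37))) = -37* sqrt(663) / 3298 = -0.29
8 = 8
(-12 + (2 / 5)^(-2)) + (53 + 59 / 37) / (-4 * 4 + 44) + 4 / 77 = -42715 / 11396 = -3.75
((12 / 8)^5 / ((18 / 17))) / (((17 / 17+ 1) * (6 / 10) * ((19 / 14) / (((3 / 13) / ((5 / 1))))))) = 3213 / 15808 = 0.20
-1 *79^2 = -6241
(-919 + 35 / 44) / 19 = -40401 / 836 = -48.33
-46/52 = -23/26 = -0.88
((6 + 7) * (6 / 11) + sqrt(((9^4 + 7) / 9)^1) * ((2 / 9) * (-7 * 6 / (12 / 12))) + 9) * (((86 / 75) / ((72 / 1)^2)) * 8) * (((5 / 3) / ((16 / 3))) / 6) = 2537 / 1710720 -301 * sqrt(1642) / 524880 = -0.02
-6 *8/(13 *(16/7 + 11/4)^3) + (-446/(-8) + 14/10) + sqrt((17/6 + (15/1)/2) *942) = 13877328973/242945820 + sqrt(9734) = 155.78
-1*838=-838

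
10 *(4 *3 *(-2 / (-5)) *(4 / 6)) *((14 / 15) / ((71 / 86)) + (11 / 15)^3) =11692832 / 239625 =48.80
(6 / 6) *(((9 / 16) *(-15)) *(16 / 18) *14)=-105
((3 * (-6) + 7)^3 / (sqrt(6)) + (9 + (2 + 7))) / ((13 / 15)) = -606.21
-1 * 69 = -69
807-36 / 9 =803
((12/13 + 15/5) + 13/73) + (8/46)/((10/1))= 449478/109135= 4.12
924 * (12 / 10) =5544 / 5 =1108.80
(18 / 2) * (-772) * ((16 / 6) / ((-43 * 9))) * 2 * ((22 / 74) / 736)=4246 / 109779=0.04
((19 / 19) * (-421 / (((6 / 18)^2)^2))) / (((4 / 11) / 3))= -1125333 / 4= -281333.25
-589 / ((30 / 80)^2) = -37696 / 9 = -4188.44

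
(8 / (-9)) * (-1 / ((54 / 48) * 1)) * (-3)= -2.37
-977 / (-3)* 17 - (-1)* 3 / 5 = 83054 / 15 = 5536.93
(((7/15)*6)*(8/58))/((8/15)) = 21/29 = 0.72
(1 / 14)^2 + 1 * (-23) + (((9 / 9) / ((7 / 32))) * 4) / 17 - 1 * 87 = -362919 / 3332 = -108.92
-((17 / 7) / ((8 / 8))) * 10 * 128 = -21760 / 7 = -3108.57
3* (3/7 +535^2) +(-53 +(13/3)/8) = 858623.83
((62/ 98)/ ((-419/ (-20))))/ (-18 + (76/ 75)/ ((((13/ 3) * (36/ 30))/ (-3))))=-10075/ 6200362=-0.00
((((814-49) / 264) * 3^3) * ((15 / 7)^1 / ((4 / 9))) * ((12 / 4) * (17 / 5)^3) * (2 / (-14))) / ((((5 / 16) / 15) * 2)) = -1643943843 / 10780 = -152499.43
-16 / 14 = -8 / 7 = -1.14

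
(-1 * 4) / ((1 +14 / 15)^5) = -3037500 / 20511149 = -0.15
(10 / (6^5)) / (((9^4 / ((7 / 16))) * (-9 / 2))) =-35 / 1836660096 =-0.00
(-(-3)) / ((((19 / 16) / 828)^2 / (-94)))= -49493680128 / 361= -137101607.00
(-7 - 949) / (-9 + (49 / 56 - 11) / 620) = 4741760 / 44721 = 106.03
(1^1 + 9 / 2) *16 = 88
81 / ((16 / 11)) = 891 / 16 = 55.69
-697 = -697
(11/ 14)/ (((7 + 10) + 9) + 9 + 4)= 11/ 546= 0.02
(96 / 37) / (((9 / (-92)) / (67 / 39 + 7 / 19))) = -4551424 / 82251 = -55.34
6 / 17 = 0.35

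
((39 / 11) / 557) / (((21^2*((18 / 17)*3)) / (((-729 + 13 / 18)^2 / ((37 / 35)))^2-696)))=7994781798336719295221 / 6989601943314144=1143810.74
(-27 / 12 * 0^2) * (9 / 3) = 0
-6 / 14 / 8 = -0.05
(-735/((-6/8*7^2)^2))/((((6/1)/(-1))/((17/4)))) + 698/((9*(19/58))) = 1986946/8379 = 237.13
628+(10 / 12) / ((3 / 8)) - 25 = 5447 / 9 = 605.22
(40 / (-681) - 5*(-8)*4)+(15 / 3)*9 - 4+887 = 740888 / 681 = 1087.94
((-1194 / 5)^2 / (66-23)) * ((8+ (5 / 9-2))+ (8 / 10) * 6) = 80944444 / 5375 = 15059.43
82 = 82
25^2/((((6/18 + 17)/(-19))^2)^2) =6597500625/7311616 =902.33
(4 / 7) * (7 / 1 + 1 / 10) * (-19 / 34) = -1349 / 595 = -2.27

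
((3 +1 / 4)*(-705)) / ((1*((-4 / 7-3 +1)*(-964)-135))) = -21385 / 21876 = -0.98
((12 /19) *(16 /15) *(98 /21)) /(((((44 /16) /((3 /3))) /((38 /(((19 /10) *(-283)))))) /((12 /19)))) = -57344 /1123793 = -0.05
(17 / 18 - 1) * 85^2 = -7225 / 18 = -401.39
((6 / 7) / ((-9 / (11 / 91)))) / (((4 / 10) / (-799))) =43945 / 1911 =23.00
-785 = -785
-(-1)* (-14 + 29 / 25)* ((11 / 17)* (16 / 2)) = -28248 / 425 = -66.47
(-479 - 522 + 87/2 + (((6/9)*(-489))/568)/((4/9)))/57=-1089187/64752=-16.82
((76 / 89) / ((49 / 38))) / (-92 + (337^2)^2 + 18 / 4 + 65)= 5776 / 112495638515197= 0.00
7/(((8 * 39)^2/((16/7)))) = 1/6084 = 0.00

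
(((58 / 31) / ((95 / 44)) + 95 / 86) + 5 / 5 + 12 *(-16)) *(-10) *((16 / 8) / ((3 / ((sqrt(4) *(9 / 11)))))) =574503876 / 278597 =2062.13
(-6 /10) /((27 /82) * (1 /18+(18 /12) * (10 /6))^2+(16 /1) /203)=-149814 /556615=-0.27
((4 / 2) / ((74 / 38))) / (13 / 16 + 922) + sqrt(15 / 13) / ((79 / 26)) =608 / 546305 + 2 * sqrt(195) / 79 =0.35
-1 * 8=-8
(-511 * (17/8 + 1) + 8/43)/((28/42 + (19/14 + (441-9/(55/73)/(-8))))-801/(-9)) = -634396455/211976971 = -2.99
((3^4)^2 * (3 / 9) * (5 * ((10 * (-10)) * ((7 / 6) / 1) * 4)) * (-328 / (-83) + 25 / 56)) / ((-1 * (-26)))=-1862868375 / 2158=-863238.36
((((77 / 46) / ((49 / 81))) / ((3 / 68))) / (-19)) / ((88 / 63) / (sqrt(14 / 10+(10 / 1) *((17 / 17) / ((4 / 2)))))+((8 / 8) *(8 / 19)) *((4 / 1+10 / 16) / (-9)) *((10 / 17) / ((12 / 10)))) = -7.40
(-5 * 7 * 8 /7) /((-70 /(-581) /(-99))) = 32868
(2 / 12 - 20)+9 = -65 / 6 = -10.83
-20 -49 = -69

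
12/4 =3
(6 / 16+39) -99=-477 / 8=-59.62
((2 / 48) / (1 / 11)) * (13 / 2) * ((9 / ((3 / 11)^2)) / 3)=17303 / 144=120.16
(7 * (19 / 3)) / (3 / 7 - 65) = -931 / 1356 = -0.69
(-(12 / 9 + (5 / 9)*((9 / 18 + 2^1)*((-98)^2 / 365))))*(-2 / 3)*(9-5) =199088 / 1971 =101.01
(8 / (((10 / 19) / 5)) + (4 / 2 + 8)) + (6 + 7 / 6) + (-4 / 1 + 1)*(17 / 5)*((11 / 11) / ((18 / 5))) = 271 / 3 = 90.33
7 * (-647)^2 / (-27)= -2930263 / 27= -108528.26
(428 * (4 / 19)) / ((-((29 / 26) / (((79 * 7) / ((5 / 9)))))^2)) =-28667230458048 / 399475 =-71762264.12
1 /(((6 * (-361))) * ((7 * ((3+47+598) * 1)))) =-1 /9824976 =-0.00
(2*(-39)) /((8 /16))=-156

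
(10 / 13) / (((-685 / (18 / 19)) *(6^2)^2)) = -1 / 1218204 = -0.00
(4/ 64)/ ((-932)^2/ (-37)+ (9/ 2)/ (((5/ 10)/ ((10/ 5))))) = -0.00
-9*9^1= -81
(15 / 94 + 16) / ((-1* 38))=-1519 / 3572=-0.43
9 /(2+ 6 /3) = 9 /4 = 2.25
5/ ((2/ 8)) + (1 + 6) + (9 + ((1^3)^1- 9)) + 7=35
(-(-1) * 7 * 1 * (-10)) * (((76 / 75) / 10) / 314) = -266 / 11775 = -0.02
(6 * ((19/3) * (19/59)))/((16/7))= 2527/472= 5.35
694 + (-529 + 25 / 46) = 7615 / 46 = 165.54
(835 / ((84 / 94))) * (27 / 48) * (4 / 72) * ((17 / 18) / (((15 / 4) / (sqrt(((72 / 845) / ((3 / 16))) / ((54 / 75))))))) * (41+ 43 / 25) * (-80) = -190008592 * sqrt(15) / 36855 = -19967.44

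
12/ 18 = 2/ 3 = 0.67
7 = 7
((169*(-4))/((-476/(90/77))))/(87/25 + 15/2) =84500/558943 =0.15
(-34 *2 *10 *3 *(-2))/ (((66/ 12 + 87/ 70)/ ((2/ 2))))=35700/ 59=605.08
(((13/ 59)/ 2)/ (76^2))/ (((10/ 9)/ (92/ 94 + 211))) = 1165671/ 320336960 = 0.00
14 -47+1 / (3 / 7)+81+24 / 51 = 2591 / 51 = 50.80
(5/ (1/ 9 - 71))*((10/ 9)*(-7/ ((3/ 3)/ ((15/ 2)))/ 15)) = 175/ 638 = 0.27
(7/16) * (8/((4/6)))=21/4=5.25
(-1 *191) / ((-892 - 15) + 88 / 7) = 1337 / 6261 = 0.21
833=833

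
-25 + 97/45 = -22.84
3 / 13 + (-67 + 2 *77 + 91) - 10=2187 / 13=168.23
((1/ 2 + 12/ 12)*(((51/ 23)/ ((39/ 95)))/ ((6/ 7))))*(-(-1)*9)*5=508725/ 1196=425.36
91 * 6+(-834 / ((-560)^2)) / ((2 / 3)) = 171224349 / 313600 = 546.00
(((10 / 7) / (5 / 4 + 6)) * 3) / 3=40 / 203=0.20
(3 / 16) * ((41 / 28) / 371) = 123 / 166208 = 0.00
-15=-15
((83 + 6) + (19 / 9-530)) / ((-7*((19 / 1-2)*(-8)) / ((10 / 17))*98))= -9875 / 3568572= -0.00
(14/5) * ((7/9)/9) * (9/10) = 49/225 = 0.22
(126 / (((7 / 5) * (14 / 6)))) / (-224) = -135 / 784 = -0.17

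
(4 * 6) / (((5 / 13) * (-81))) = -104 / 135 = -0.77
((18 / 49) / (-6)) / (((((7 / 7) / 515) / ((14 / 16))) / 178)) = -137505 / 28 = -4910.89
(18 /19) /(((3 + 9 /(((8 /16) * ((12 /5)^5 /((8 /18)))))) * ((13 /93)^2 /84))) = 1313.56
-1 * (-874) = 874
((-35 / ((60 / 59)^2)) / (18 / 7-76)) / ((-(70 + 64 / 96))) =-170569 / 26152320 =-0.01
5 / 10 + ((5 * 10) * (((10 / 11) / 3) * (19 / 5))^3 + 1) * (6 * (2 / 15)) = 22415981 / 359370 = 62.38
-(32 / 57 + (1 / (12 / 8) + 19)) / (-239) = 0.08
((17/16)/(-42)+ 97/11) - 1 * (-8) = 124133/7392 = 16.79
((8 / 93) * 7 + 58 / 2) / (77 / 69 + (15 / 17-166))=-1076423 / 5963594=-0.18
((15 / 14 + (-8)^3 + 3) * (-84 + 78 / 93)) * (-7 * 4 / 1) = -36664316 / 31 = -1182719.87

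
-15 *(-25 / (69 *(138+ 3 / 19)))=19 / 483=0.04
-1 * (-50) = 50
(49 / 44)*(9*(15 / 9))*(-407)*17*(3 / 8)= -1386945 / 32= -43342.03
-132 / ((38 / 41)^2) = -55473 / 361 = -153.66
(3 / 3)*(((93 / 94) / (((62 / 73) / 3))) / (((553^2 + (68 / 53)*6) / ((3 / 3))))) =34821 / 3047157580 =0.00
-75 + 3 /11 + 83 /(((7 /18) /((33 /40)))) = 156081 /1540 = 101.35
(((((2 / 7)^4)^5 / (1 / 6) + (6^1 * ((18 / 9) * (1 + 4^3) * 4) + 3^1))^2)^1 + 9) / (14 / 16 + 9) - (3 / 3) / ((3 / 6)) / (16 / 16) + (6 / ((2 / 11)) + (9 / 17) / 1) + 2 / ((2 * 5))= 987691.27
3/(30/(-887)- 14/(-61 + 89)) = -5322/947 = -5.62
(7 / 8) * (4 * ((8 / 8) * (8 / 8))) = 7 / 2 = 3.50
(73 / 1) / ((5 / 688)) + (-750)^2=2862724 / 5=572544.80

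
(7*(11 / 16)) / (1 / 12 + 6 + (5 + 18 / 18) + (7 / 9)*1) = 0.37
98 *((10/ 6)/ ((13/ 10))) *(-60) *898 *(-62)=5456248000/ 13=419711384.62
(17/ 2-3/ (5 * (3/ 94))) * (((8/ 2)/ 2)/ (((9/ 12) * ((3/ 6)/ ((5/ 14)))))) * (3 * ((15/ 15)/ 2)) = -206/ 7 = -29.43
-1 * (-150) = 150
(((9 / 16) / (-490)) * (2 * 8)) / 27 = -1 / 1470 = -0.00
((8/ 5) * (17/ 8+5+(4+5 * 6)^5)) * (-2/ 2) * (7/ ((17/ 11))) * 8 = -223905804584/ 85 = -2634185936.28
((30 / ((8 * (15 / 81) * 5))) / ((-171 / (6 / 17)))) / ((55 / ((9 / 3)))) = -81 / 177650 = -0.00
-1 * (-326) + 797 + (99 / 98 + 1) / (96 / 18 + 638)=1123.00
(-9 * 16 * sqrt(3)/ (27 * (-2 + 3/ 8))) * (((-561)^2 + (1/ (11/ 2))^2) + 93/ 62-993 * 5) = 4797524672 * sqrt(3)/ 4719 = 1760872.32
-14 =-14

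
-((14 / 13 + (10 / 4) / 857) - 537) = 11941373 / 22282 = 535.92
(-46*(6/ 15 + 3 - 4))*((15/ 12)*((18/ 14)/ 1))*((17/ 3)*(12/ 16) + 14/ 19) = 235359/ 1064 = 221.20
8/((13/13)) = 8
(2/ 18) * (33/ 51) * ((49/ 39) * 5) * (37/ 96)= 99715/ 572832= 0.17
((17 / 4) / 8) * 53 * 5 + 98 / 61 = 277941 / 1952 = 142.39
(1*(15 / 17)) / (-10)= -0.09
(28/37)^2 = 784/1369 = 0.57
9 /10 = 0.90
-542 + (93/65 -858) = -1398.57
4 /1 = 4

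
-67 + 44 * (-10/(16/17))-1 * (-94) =-881/2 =-440.50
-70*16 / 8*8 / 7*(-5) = 800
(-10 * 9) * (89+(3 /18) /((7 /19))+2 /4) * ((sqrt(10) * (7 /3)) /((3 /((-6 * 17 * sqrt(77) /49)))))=642260 * sqrt(770) /49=363714.12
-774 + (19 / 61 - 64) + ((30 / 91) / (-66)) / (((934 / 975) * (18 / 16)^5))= -36167026093703 / 43174640817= -837.69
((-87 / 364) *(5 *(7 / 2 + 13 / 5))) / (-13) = 5307 / 9464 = 0.56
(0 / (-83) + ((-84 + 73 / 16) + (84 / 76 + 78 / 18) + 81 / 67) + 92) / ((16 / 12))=1173811 / 81472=14.41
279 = 279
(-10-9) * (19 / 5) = -361 / 5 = -72.20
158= 158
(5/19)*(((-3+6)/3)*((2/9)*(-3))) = -10/57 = -0.18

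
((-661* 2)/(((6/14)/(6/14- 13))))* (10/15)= 232672/9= 25852.44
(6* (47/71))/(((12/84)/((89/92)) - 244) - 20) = -87843/5835490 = -0.02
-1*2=-2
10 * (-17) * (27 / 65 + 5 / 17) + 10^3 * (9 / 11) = 99752 / 143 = 697.57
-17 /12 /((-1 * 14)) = 17 /168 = 0.10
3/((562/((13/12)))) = 0.01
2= 2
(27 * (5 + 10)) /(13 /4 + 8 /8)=1620 /17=95.29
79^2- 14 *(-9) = 6367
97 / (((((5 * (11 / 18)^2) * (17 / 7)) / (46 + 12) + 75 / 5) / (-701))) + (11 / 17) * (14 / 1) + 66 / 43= -6523140877928 / 1449898295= -4499.03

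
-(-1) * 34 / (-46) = -17 / 23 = -0.74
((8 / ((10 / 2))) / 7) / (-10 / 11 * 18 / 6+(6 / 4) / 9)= -0.09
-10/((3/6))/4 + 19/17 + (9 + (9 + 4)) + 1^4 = 325/17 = 19.12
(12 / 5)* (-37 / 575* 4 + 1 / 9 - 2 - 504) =-10477228 / 8625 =-1214.75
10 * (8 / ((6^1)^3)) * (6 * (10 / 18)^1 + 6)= 280 / 81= 3.46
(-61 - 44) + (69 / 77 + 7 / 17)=-135733 / 1309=-103.69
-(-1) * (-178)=-178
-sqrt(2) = -1.41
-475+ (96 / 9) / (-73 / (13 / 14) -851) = -475.01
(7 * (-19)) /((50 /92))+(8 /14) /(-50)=-42828 /175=-244.73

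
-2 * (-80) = 160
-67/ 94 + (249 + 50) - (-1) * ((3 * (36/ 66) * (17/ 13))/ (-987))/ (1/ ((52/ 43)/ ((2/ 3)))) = 92835905/ 311234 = 298.28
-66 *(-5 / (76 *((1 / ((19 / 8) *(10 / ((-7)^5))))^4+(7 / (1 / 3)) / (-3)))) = 235778125 / 13617880114412345254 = 0.00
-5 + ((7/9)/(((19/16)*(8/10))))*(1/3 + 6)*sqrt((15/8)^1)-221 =-226 + 35*sqrt(30)/27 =-218.90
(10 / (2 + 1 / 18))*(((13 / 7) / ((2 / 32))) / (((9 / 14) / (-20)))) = -166400 / 37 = -4497.30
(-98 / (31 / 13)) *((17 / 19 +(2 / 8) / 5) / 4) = -228683 / 23560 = -9.71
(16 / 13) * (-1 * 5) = -80 / 13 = -6.15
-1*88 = -88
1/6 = 0.17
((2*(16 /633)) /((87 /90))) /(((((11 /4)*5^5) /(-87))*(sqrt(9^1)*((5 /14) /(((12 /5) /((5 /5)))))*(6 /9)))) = -64512 /36265625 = -0.00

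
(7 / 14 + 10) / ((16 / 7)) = 147 / 32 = 4.59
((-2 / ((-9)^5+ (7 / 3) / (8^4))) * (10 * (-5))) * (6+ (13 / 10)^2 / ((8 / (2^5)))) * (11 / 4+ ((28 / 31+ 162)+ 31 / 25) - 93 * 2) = 232177938432 / 562335431375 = 0.41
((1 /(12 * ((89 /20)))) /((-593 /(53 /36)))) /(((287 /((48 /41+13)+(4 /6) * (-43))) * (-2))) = -472495 /402425469432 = -0.00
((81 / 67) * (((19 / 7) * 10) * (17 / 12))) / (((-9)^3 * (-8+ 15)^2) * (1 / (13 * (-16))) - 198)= -503880 / 284683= -1.77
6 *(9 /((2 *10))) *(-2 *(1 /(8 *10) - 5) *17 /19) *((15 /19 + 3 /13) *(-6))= -1821771 /12350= -147.51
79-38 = 41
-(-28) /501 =28 /501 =0.06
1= 1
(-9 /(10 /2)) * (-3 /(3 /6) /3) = 18 /5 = 3.60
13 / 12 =1.08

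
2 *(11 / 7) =22 / 7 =3.14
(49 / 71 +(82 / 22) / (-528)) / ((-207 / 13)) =-159211 / 3711312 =-0.04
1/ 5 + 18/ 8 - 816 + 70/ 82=-666411/ 820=-812.70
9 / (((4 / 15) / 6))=405 / 2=202.50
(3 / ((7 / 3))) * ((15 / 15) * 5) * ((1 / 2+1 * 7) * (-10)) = -3375 / 7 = -482.14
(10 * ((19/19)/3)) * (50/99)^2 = 25000/29403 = 0.85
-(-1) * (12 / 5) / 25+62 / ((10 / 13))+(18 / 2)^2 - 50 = 13962 / 125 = 111.70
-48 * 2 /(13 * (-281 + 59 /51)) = 0.03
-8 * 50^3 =-1000000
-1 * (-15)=15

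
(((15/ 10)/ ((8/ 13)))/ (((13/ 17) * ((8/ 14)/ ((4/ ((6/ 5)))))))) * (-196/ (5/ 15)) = -87465/ 8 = -10933.12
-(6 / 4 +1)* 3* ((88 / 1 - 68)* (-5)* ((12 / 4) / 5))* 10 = 4500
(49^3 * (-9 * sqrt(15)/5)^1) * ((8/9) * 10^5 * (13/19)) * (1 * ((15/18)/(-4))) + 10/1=10 + 152943700000 * sqrt(15)/57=10392077255.74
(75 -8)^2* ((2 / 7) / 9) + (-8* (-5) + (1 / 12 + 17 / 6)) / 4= 154463 / 1008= 153.24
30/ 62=0.48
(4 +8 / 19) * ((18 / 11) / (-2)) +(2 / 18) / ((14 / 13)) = -92539 / 26334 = -3.51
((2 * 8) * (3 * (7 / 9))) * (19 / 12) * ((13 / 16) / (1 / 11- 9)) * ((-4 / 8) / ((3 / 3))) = 2717 / 1008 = 2.70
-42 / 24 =-7 / 4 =-1.75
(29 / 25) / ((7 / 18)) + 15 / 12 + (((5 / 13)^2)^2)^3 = 69032397116348703 / 16308659585736700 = 4.23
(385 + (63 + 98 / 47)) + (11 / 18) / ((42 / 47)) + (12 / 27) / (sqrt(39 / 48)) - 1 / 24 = 16 * sqrt(13) / 117 + 32030485 / 71064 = 451.22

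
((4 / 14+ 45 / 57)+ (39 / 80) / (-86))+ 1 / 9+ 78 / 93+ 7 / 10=694237099 / 255296160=2.72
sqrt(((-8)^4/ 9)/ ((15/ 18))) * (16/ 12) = 256 * sqrt(30)/ 45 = 31.16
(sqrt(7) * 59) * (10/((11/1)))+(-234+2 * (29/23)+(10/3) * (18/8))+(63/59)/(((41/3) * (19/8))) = -473466631/2114206+590 * sqrt(7)/11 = -82.04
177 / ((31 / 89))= 15753 / 31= 508.16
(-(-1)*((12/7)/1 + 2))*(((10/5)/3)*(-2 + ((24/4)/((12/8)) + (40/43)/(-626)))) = 466232/94213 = 4.95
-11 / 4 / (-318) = 11 / 1272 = 0.01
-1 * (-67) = 67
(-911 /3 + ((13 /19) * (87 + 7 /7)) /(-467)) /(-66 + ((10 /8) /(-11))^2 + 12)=5.63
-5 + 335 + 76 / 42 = 6968 / 21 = 331.81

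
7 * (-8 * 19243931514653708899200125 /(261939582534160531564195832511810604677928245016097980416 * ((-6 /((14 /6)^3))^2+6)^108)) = -5661373033435096936097617936527572382840635710864920715368860035185268410342047231878988511404220773467453498164863983300177239943023308275085441342864144975103793938700728913917408251480234146735529821746190222259817961522896657881371900145482979486152460624320191173788657596927239839422991038372739981438424647844714992918865858397854867805498913665512849811680318159271865699490566585927051665195084831745726059176294717909893042757380460970207480152326152689795745359210581350646397864672603000956856160231671564478636356389827888664752129055238377483158709175994600875 /77830457867538415887839203602099982239828157894398429777539545792905681176953169249001263286653970504658557890775372407689952259031453409121434391676547488750977501131151786025075091091685438161958910176022886410577643383669147337963504304065909512309758211601542020755580145079009354382413218250468463449654020910318461005051317024074745363750495047298843647537929577053348754370610891632707058976556359339611229859191263886529580770807683219757002717434399810586645103621061975419892025533765756502225459389034493115268229651398316587474245644149547999745771834017526745733905769240719313282765083772167629091059921021785521057138278936029958999061654568037007121584046928179048839380992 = -0.00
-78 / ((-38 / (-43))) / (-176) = 1677 / 3344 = 0.50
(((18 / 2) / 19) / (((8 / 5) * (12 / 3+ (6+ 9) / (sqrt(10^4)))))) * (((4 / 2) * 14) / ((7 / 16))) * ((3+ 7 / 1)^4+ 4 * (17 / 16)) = 72030600 / 1577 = 45675.71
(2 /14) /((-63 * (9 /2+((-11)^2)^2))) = -2 /12917331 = -0.00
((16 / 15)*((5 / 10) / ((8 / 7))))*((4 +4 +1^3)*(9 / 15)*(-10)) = -126 / 5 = -25.20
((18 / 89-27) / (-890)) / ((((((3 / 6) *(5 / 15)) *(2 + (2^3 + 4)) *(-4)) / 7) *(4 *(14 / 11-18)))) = 15741 / 46638848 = 0.00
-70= -70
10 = 10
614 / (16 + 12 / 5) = 1535 / 46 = 33.37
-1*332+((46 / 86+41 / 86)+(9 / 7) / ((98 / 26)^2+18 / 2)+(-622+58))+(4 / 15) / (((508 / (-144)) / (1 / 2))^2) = -42599984806598 / 47601598345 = -894.93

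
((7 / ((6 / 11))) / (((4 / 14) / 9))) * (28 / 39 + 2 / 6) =22099 / 52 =424.98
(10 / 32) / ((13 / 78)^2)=45 / 4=11.25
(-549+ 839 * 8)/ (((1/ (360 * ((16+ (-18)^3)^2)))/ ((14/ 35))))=30019500076032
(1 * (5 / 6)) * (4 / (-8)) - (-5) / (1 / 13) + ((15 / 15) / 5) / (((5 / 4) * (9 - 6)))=19391 / 300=64.64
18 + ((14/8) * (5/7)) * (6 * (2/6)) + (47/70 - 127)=-3704/35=-105.83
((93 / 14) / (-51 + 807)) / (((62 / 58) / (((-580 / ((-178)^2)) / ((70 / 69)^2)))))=-444889 / 3042931360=-0.00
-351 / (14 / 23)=-8073 / 14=-576.64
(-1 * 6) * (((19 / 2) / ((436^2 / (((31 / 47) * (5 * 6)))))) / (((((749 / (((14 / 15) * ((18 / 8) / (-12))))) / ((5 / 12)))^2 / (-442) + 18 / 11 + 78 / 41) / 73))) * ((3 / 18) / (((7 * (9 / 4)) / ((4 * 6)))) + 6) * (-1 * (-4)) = 4221270677195 / 93003442341831924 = 0.00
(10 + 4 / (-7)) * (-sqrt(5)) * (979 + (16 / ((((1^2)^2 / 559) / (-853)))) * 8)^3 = 15004981450186943286068778 * sqrt(5) / 7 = 4793165503391625667015394.00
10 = 10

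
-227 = -227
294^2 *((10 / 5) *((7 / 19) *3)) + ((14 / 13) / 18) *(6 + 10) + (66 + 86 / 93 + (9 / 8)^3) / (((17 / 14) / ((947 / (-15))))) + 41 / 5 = 281201960163281 / 1499546880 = 187524.62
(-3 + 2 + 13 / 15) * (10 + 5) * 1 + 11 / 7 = -3 / 7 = -0.43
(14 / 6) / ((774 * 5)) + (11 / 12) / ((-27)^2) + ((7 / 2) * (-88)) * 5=-2896459301 / 1880820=-1540.00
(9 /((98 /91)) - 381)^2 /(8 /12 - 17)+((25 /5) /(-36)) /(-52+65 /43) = -797691794849 /93826278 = -8501.80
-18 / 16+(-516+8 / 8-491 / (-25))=-99297 / 200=-496.48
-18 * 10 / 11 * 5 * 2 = -1800 / 11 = -163.64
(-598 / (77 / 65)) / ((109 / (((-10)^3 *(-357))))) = -1653352.79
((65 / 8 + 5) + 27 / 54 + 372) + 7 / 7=3093 / 8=386.62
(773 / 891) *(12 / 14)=1546 / 2079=0.74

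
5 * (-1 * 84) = -420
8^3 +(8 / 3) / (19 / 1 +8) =41480 / 81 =512.10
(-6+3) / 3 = -1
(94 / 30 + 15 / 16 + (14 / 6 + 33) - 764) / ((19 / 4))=-173903 / 1140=-152.55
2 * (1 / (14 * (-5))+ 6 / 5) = 83 / 35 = 2.37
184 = 184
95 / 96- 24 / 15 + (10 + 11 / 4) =5827 / 480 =12.14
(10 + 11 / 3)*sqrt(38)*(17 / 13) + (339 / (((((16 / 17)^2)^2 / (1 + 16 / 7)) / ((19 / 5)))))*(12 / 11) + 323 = 697*sqrt(38) / 39 + 39156586829 / 6307840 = 6317.78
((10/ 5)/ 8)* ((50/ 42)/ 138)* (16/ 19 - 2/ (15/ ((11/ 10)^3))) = 94711/ 66074400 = 0.00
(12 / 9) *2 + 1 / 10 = 83 / 30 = 2.77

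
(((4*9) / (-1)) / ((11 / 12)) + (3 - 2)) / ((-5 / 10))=842 / 11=76.55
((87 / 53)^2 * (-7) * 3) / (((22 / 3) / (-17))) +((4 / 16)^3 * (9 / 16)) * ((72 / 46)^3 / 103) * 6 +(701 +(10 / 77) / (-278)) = 250832508413007905 / 301417167529016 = 832.18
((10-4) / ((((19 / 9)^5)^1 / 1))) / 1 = 354294 / 2476099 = 0.14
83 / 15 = 5.53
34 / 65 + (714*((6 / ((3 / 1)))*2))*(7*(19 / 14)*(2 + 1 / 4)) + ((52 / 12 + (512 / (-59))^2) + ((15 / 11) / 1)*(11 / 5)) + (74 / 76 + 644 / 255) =8935735688391 / 146167190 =61133.66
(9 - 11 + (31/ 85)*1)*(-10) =278/ 17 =16.35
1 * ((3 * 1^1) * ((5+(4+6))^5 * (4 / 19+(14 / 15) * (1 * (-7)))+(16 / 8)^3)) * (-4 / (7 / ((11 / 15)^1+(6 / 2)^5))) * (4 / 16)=333522614288 / 665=501537765.85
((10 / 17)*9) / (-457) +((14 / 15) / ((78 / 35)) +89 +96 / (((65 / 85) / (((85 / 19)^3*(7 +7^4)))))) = 27066412.33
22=22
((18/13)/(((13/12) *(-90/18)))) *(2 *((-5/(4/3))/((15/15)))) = 324/169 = 1.92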